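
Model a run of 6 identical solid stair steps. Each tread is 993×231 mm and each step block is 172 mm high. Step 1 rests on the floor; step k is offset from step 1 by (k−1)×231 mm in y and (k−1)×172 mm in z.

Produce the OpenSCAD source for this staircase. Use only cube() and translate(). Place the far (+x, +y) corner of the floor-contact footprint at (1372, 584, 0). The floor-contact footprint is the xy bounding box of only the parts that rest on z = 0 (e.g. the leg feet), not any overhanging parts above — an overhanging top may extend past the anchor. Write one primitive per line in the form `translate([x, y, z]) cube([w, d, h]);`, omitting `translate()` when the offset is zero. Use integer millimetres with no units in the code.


translate([379, 353, 0]) cube([993, 231, 172]);
translate([379, 584, 172]) cube([993, 231, 172]);
translate([379, 815, 344]) cube([993, 231, 172]);
translate([379, 1046, 516]) cube([993, 231, 172]);
translate([379, 1277, 688]) cube([993, 231, 172]);
translate([379, 1508, 860]) cube([993, 231, 172]);


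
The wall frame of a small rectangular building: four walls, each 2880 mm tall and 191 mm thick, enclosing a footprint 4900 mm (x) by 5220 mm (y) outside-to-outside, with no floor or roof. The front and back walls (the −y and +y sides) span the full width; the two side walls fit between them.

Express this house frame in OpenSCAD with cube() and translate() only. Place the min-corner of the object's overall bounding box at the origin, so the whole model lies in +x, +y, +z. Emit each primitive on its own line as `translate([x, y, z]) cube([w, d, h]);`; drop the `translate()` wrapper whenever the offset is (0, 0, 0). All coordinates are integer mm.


cube([4900, 191, 2880]);
translate([0, 5029, 0]) cube([4900, 191, 2880]);
translate([0, 191, 0]) cube([191, 4838, 2880]);
translate([4709, 191, 0]) cube([191, 4838, 2880]);


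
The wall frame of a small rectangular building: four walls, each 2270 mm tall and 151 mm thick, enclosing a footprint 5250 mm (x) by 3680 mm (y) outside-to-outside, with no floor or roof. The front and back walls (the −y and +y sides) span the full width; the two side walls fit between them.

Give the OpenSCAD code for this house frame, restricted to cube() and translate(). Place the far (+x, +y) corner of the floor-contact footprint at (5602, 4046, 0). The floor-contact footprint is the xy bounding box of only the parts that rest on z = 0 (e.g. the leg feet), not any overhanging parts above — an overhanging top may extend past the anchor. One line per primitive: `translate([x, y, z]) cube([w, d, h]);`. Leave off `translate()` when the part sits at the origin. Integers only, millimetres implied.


translate([352, 366, 0]) cube([5250, 151, 2270]);
translate([352, 3895, 0]) cube([5250, 151, 2270]);
translate([352, 517, 0]) cube([151, 3378, 2270]);
translate([5451, 517, 0]) cube([151, 3378, 2270]);


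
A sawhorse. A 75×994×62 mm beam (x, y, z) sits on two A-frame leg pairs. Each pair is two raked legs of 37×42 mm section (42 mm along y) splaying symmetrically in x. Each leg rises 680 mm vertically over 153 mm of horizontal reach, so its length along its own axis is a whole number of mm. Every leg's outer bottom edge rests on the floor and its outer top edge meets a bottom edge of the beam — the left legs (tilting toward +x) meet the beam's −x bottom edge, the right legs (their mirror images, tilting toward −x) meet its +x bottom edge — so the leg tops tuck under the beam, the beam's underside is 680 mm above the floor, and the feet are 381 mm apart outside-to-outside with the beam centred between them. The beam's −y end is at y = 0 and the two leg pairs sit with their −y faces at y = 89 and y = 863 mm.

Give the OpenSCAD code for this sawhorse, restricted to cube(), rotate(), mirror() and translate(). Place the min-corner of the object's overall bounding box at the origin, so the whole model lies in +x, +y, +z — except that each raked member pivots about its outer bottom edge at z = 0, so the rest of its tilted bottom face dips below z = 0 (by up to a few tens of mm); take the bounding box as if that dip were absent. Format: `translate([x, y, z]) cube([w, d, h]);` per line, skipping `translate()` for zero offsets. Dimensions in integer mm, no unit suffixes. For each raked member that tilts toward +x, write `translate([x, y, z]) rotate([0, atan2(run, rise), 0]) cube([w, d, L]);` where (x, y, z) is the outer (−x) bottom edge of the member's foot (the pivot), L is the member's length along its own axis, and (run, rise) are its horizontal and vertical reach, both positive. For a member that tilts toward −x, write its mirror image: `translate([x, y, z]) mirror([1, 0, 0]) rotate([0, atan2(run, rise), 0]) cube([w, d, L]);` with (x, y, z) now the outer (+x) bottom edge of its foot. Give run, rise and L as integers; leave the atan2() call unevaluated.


// leg length = √(153² + 680²) = 697
// right-leg outer foot x = 2·153 + 75 = 381
// beam min-corner = (153, 0, 680)
translate([153, 0, 680]) cube([75, 994, 62]);
translate([0, 89, 0]) rotate([0, atan2(153, 680), 0]) cube([37, 42, 697]);
translate([381, 89, 0]) mirror([1, 0, 0]) rotate([0, atan2(153, 680), 0]) cube([37, 42, 697]);
translate([0, 863, 0]) rotate([0, atan2(153, 680), 0]) cube([37, 42, 697]);
translate([381, 863, 0]) mirror([1, 0, 0]) rotate([0, atan2(153, 680), 0]) cube([37, 42, 697]);


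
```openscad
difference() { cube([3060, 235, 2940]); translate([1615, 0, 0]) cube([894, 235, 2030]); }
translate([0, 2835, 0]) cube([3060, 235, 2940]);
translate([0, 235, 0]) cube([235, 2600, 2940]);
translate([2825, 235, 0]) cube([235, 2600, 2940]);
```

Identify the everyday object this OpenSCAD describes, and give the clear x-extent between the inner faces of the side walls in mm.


A single room. The interior width is 2590 mm.

Four walls enclosing a rectangle with a door in the front wall — a room. Outside width 3060 minus two 235 mm walls gives 2590 mm.


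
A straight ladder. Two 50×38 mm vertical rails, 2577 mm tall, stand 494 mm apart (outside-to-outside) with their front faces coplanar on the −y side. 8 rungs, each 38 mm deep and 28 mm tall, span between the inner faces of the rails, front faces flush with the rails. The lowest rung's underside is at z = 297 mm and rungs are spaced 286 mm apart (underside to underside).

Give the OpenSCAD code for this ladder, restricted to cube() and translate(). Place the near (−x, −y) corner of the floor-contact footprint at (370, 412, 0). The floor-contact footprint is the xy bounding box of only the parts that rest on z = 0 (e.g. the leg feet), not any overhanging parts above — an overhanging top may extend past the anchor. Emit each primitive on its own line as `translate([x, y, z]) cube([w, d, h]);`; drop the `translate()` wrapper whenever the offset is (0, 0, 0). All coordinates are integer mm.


translate([370, 412, 0]) cube([50, 38, 2577]);
translate([814, 412, 0]) cube([50, 38, 2577]);
translate([420, 412, 297]) cube([394, 38, 28]);
translate([420, 412, 583]) cube([394, 38, 28]);
translate([420, 412, 869]) cube([394, 38, 28]);
translate([420, 412, 1155]) cube([394, 38, 28]);
translate([420, 412, 1441]) cube([394, 38, 28]);
translate([420, 412, 1727]) cube([394, 38, 28]);
translate([420, 412, 2013]) cube([394, 38, 28]);
translate([420, 412, 2299]) cube([394, 38, 28]);


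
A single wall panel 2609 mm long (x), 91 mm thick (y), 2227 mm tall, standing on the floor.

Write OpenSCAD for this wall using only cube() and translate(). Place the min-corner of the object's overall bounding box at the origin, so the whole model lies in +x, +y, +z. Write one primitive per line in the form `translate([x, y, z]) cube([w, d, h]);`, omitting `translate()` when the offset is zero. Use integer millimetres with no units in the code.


cube([2609, 91, 2227]);


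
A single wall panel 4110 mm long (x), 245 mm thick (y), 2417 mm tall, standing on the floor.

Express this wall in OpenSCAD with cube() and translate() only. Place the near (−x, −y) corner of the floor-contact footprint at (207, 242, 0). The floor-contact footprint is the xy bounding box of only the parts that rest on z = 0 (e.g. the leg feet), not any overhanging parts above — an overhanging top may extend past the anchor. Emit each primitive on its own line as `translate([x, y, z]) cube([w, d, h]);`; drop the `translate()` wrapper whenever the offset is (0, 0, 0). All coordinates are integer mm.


translate([207, 242, 0]) cube([4110, 245, 2417]);


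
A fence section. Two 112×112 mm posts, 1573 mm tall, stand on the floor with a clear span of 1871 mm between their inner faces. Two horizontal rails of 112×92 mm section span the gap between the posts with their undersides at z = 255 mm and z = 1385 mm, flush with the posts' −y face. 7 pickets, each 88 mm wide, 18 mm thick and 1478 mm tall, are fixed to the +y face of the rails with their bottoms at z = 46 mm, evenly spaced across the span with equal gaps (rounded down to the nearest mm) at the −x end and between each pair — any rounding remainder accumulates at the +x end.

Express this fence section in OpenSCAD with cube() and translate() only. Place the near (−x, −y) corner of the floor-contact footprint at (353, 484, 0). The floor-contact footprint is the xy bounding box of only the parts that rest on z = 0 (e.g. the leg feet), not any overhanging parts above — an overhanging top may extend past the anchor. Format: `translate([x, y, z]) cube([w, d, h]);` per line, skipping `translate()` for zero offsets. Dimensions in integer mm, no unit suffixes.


translate([353, 484, 0]) cube([112, 112, 1573]);
translate([2336, 484, 0]) cube([112, 112, 1573]);
translate([465, 484, 255]) cube([1871, 112, 92]);
translate([465, 484, 1385]) cube([1871, 112, 92]);
translate([621, 596, 46]) cube([88, 18, 1478]);
translate([865, 596, 46]) cube([88, 18, 1478]);
translate([1109, 596, 46]) cube([88, 18, 1478]);
translate([1353, 596, 46]) cube([88, 18, 1478]);
translate([1597, 596, 46]) cube([88, 18, 1478]);
translate([1841, 596, 46]) cube([88, 18, 1478]);
translate([2085, 596, 46]) cube([88, 18, 1478]);


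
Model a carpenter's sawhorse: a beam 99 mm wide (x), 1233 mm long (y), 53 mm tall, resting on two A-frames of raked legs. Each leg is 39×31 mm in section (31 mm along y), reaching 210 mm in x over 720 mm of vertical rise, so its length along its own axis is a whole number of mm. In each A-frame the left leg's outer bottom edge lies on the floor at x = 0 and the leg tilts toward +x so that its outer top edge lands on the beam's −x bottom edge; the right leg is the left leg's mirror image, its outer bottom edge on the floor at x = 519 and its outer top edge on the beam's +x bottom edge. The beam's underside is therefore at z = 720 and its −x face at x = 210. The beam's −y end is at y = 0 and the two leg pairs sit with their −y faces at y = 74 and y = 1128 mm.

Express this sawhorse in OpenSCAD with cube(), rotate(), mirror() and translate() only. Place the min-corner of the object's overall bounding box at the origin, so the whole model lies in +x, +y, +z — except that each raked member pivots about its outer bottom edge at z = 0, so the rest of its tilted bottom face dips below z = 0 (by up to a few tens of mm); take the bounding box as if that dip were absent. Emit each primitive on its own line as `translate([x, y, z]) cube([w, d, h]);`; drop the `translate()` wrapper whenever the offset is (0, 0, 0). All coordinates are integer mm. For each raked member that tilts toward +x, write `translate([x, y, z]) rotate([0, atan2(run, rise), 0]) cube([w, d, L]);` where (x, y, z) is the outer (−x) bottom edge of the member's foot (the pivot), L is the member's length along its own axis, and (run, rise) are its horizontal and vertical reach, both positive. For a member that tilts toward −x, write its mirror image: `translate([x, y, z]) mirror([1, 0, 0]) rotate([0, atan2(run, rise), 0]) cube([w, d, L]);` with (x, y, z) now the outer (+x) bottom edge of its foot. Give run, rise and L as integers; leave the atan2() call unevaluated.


translate([210, 0, 720]) cube([99, 1233, 53]);
translate([0, 74, 0]) rotate([0, atan2(210, 720), 0]) cube([39, 31, 750]);
translate([519, 74, 0]) mirror([1, 0, 0]) rotate([0, atan2(210, 720), 0]) cube([39, 31, 750]);
translate([0, 1128, 0]) rotate([0, atan2(210, 720), 0]) cube([39, 31, 750]);
translate([519, 1128, 0]) mirror([1, 0, 0]) rotate([0, atan2(210, 720), 0]) cube([39, 31, 750]);


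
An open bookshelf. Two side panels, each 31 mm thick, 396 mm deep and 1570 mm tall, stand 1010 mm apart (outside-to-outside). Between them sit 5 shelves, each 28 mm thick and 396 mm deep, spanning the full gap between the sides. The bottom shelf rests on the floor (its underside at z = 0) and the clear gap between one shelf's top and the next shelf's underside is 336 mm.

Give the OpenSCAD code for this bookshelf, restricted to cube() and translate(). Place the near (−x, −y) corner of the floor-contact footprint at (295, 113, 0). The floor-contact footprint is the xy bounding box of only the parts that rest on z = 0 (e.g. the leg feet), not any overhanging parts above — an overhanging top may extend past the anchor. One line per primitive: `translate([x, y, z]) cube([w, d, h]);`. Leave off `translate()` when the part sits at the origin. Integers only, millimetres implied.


translate([295, 113, 0]) cube([31, 396, 1570]);
translate([1274, 113, 0]) cube([31, 396, 1570]);
translate([326, 113, 0]) cube([948, 396, 28]);
translate([326, 113, 364]) cube([948, 396, 28]);
translate([326, 113, 728]) cube([948, 396, 28]);
translate([326, 113, 1092]) cube([948, 396, 28]);
translate([326, 113, 1456]) cube([948, 396, 28]);


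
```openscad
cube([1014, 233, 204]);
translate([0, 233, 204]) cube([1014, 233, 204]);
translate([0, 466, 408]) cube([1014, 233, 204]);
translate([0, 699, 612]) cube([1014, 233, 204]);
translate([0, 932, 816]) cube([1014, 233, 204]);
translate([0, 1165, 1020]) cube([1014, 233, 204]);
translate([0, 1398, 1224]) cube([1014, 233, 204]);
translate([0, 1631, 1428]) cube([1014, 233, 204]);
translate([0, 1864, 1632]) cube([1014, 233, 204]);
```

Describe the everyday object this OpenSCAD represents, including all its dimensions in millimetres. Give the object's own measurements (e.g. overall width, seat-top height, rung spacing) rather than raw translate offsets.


A straight staircase of 9 solid steps. Each step is 1014 mm wide (x), 233 mm deep (y, the going) and 204 mm tall (the rise). The first step rests on the floor; each subsequent step sits one going further in +y and one rise higher in +z, directly behind and above the previous step with no overlap.


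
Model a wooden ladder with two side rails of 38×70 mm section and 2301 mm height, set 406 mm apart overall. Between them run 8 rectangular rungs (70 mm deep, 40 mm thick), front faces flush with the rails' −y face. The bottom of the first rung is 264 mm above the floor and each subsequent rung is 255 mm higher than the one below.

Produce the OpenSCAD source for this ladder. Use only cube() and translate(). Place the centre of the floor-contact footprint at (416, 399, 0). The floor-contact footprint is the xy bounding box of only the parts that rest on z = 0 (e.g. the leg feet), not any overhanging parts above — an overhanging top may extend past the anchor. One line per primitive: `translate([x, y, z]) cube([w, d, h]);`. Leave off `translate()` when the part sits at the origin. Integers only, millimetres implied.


translate([213, 364, 0]) cube([38, 70, 2301]);
translate([581, 364, 0]) cube([38, 70, 2301]);
translate([251, 364, 264]) cube([330, 70, 40]);
translate([251, 364, 519]) cube([330, 70, 40]);
translate([251, 364, 774]) cube([330, 70, 40]);
translate([251, 364, 1029]) cube([330, 70, 40]);
translate([251, 364, 1284]) cube([330, 70, 40]);
translate([251, 364, 1539]) cube([330, 70, 40]);
translate([251, 364, 1794]) cube([330, 70, 40]);
translate([251, 364, 2049]) cube([330, 70, 40]);


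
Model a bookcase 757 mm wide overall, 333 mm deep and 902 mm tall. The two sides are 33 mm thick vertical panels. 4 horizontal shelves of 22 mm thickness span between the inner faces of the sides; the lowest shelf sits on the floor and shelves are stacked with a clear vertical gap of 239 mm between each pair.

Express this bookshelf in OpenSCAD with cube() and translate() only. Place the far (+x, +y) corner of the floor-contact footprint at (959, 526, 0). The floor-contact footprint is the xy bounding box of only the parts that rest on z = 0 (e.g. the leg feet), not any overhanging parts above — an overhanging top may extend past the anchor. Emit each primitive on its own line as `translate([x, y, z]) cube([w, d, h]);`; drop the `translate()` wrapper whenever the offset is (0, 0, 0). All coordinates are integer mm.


translate([202, 193, 0]) cube([33, 333, 902]);
translate([926, 193, 0]) cube([33, 333, 902]);
translate([235, 193, 0]) cube([691, 333, 22]);
translate([235, 193, 261]) cube([691, 333, 22]);
translate([235, 193, 522]) cube([691, 333, 22]);
translate([235, 193, 783]) cube([691, 333, 22]);


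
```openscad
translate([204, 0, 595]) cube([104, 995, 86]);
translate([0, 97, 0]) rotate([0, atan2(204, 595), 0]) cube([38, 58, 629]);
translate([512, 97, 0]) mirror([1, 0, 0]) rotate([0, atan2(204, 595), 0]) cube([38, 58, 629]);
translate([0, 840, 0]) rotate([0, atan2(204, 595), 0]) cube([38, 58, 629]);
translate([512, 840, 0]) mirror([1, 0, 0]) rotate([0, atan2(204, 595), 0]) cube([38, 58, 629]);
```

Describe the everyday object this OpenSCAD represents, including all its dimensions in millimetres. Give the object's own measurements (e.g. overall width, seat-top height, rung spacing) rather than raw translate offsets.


A sawhorse. A 104×995×86 mm beam (x, y, z) sits on two A-frame leg pairs. Each pair is two raked legs of 38×58 mm section (58 mm along y) splaying symmetrically in x. Each leg rises 595 mm vertically over 204 mm of horizontal reach and is 629 mm long along its own axis. Every leg's outer bottom edge rests on the floor and its outer top edge meets a bottom edge of the beam — the left legs (tilting toward +x) meet the beam's −x bottom edge, the right legs (their mirror images, tilting toward −x) meet its +x bottom edge — so the leg tops tuck under the beam, the beam's underside is 595 mm above the floor, and the feet are 512 mm apart outside-to-outside with the beam centred between them. The two leg pairs are set in 97 mm from either end of the beam.


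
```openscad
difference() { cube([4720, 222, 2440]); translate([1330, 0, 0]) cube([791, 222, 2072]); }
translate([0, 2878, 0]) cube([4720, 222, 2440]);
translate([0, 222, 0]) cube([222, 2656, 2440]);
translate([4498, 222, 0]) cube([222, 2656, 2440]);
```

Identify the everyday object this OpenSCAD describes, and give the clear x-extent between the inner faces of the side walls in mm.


A single room. The interior width is 4276 mm.

Four walls enclosing a rectangle with a door in the front wall — a room. Outside width 4720 minus two 222 mm walls gives 4276 mm.


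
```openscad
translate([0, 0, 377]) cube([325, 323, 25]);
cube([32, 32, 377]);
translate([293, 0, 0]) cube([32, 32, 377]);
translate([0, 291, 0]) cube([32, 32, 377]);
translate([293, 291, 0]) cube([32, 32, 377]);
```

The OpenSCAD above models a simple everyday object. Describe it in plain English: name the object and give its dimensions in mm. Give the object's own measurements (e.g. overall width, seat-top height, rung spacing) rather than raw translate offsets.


A four-legged stool. The seat is a 325×323×25 mm slab whose top surface is at z = 402 mm; four square legs, each 32×32 mm in cross-section, run from the floor (z = 0) to the underside of the seat, each flush with a corner of the seat.


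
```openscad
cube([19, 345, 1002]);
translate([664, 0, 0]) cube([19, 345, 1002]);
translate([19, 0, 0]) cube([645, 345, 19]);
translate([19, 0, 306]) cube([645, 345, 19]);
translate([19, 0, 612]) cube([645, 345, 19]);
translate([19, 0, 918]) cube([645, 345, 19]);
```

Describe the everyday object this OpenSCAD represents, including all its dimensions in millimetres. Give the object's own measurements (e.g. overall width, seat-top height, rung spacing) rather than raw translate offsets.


An open bookshelf. Two side panels, each 19 mm thick, 345 mm deep and 1002 mm tall, stand 683 mm apart (outside-to-outside). Between them sit 4 shelves, each 19 mm thick and 345 mm deep, spanning the full gap between the sides. The bottom shelf rests on the floor (its underside at z = 0) and the clear gap between one shelf's top and the next shelf's underside is 287 mm.


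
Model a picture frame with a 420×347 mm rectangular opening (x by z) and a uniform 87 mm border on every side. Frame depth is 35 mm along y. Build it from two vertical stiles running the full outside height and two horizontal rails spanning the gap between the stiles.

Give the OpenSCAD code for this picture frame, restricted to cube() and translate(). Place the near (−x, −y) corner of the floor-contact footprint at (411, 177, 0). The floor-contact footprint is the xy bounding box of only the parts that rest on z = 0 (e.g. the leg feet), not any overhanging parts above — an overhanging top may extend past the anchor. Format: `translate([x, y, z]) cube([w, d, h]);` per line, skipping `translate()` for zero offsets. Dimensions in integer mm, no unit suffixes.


translate([411, 177, 0]) cube([87, 35, 521]);
translate([918, 177, 0]) cube([87, 35, 521]);
translate([498, 177, 0]) cube([420, 35, 87]);
translate([498, 177, 434]) cube([420, 35, 87]);


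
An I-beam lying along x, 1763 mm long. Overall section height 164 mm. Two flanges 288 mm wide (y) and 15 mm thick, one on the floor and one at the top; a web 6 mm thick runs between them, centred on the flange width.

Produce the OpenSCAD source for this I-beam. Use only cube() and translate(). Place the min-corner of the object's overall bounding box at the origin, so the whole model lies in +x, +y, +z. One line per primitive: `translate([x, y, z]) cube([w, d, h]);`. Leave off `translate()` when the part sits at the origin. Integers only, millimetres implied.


cube([1763, 288, 15]);
translate([0, 141, 15]) cube([1763, 6, 134]);
translate([0, 0, 149]) cube([1763, 288, 15]);


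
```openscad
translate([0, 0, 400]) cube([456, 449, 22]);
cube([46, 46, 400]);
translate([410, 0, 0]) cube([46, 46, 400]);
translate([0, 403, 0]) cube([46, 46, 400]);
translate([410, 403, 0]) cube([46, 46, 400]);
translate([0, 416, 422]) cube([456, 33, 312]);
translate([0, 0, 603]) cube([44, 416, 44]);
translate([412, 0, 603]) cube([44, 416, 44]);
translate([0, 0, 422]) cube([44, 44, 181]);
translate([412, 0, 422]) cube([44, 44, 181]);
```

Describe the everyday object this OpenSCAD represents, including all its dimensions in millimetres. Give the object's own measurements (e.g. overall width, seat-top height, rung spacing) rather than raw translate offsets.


A chair. The seat is a 456×449×22 mm slab with its top at z = 422 mm, on four 46×46 mm corner legs (flush with the seat edges, standing on z = 0). A flat backrest 33 mm thick, 312 mm tall, spans the full seat width and rises from the seat top along its +y edge, rear face flush with the rear of the seat. Two armrests of 44×44 mm section run along each side from the seat's front edge to the front of the backrest, top faces 225 mm above the seat top and outer faces flush with the seat's x-edges; a 44×44 mm post under the front of each armrest stands on the seat at the front corner.


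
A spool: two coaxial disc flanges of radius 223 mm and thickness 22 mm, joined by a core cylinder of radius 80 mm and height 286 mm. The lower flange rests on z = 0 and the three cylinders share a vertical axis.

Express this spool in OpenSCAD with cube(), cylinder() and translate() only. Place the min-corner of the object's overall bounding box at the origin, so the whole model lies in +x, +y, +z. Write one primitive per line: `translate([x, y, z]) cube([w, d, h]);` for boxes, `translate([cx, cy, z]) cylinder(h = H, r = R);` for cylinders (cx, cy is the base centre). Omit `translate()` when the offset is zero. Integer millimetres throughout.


translate([223, 223, 0]) cylinder(h = 22, r = 223);
translate([223, 223, 22]) cylinder(h = 286, r = 80);
translate([223, 223, 308]) cylinder(h = 22, r = 223);


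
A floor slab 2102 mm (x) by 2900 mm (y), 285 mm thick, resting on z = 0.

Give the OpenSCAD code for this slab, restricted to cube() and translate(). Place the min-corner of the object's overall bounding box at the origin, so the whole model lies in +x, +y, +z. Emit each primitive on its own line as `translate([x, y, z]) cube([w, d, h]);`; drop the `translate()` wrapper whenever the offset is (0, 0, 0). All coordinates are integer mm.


cube([2102, 2900, 285]);


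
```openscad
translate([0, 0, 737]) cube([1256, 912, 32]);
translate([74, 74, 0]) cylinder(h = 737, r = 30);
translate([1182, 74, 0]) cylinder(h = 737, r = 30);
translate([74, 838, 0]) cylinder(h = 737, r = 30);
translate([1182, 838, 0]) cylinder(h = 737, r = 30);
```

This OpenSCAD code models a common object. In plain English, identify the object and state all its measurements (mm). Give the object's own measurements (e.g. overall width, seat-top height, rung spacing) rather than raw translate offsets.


A table: top 1256 mm (x) × 912 mm (y), 32 mm thick, upper face at z = 769 mm, on four round legs of 60 mm diameter, each leg's bounding box inset 44 mm from the nearest pair of top edges from z = 0 to the bottom of the top.


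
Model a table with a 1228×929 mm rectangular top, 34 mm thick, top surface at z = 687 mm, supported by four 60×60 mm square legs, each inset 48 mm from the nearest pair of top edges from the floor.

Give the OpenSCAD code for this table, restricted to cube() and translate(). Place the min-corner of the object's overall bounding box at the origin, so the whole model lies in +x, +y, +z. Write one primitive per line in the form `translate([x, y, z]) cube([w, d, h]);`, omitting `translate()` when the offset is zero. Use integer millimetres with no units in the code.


translate([0, 0, 653]) cube([1228, 929, 34]);
translate([48, 48, 0]) cube([60, 60, 653]);
translate([1120, 48, 0]) cube([60, 60, 653]);
translate([48, 821, 0]) cube([60, 60, 653]);
translate([1120, 821, 0]) cube([60, 60, 653]);


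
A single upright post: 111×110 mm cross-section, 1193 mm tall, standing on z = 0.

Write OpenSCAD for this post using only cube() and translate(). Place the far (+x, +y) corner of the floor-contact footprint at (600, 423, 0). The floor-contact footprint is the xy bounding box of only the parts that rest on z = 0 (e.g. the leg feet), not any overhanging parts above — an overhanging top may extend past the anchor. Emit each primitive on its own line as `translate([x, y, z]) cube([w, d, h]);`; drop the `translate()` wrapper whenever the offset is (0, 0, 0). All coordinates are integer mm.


translate([489, 313, 0]) cube([111, 110, 1193]);


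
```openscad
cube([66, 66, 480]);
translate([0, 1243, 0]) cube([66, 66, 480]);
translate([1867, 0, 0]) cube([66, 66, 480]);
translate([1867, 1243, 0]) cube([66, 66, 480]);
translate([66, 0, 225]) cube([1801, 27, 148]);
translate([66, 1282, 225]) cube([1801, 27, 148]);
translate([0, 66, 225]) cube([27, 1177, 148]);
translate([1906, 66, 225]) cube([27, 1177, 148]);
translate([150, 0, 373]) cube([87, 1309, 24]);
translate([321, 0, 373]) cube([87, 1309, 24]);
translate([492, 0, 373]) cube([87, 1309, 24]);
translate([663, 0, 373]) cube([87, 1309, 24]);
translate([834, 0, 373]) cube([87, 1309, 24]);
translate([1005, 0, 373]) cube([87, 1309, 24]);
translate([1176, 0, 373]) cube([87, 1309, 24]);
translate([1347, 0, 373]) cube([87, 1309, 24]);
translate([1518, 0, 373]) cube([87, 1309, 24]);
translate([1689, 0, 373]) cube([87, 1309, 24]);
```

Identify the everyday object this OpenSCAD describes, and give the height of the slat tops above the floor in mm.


A bed frame. The slat-top height is 397 mm.

Four posts, four rails, and a row of slats — a bed frame. Slats sit on the rails at z = 225 + 148 = 373; with slat thickness 24, the top is 397 mm.


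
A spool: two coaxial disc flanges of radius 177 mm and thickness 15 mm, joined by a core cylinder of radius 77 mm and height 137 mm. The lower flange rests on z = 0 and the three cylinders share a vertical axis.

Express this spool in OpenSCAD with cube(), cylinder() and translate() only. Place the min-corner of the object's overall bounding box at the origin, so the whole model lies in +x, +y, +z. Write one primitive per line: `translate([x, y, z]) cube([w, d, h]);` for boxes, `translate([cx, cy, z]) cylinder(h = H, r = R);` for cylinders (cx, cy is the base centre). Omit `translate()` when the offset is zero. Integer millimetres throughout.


translate([177, 177, 0]) cylinder(h = 15, r = 177);
translate([177, 177, 15]) cylinder(h = 137, r = 77);
translate([177, 177, 152]) cylinder(h = 15, r = 177);


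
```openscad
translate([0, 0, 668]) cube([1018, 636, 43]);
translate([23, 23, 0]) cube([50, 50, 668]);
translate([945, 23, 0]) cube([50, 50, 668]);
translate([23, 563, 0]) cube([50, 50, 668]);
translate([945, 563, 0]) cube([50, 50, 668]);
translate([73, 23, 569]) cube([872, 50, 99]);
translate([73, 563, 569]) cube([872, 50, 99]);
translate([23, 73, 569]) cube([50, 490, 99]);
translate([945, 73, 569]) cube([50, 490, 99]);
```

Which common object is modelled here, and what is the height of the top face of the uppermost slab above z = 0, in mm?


A table. The table height is 711 mm.

A 1018×636×43 slab sits at z = 668 on four 50 mm square posts — a table. The top surface is at 668 + 43 = 711 mm.


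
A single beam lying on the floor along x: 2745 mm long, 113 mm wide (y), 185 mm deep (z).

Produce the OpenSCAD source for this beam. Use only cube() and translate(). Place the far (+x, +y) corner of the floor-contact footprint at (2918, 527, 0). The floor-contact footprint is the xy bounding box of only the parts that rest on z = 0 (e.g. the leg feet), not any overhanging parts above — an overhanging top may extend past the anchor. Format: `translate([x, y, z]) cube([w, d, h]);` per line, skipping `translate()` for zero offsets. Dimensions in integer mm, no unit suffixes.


translate([173, 414, 0]) cube([2745, 113, 185]);


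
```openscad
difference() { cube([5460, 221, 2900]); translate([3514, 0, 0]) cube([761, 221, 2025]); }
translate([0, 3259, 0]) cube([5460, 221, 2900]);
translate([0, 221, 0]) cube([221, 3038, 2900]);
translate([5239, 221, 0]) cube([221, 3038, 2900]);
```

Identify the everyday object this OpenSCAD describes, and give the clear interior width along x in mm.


A single room. The interior width is 5018 mm.

Four walls enclosing a rectangle with a door in the front wall — a room. Outside width 5460 minus two 221 mm walls gives 5018 mm.


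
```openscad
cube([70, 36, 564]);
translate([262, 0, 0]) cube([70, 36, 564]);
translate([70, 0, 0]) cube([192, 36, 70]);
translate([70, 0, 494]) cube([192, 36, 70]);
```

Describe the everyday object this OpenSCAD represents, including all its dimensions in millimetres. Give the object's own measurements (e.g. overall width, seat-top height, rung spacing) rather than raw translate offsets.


A rectangular picture frame lying in the x–z plane (depth along y). The opening is 192 mm wide (x) by 424 mm tall (z), surrounded by a border 70 mm wide on all four sides. The frame is 36 mm deep and is made of two full-height vertical stiles with two horizontal rails fitted between them.


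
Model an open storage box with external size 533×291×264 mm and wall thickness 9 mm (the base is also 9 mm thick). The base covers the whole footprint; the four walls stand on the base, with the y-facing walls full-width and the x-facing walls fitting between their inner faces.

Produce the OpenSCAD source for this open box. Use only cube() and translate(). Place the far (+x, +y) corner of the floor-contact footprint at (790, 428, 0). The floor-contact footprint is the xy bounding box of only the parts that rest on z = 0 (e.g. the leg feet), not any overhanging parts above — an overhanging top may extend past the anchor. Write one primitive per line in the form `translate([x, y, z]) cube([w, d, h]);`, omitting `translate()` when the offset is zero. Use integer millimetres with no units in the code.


translate([257, 137, 0]) cube([533, 291, 9]);
translate([257, 137, 9]) cube([533, 9, 255]);
translate([257, 419, 9]) cube([533, 9, 255]);
translate([257, 146, 9]) cube([9, 273, 255]);
translate([781, 146, 9]) cube([9, 273, 255]);


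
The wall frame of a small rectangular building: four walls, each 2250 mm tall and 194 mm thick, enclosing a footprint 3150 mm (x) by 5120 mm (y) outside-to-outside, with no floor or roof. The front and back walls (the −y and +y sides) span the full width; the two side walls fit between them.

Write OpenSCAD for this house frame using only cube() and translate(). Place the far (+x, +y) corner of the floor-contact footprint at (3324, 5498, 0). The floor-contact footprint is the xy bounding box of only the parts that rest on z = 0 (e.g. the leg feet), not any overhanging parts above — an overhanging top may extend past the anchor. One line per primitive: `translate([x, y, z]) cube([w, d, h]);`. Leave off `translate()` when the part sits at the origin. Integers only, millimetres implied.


translate([174, 378, 0]) cube([3150, 194, 2250]);
translate([174, 5304, 0]) cube([3150, 194, 2250]);
translate([174, 572, 0]) cube([194, 4732, 2250]);
translate([3130, 572, 0]) cube([194, 4732, 2250]);


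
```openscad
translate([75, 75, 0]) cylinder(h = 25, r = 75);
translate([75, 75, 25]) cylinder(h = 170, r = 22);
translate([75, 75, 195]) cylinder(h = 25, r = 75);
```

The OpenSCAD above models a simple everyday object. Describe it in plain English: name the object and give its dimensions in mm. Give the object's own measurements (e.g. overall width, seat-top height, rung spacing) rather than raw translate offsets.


A spool: two coaxial disc flanges of radius 75 mm and thickness 25 mm, joined by a core cylinder of radius 22 mm and height 170 mm. The lower flange rests on z = 0 and the three cylinders share a vertical axis.


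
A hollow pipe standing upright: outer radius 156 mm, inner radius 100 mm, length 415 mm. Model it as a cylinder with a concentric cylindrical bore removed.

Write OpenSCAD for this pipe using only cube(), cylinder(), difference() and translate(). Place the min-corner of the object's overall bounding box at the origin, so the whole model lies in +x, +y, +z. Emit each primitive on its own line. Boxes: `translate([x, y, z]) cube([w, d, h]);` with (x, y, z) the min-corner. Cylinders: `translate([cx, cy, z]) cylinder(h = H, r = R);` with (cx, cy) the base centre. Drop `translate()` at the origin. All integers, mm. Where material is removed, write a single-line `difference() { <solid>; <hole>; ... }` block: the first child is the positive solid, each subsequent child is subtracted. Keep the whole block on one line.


difference() { translate([156, 156, 0]) cylinder(h = 415, r = 156); translate([156, 156, 0]) cylinder(h = 415, r = 100); }


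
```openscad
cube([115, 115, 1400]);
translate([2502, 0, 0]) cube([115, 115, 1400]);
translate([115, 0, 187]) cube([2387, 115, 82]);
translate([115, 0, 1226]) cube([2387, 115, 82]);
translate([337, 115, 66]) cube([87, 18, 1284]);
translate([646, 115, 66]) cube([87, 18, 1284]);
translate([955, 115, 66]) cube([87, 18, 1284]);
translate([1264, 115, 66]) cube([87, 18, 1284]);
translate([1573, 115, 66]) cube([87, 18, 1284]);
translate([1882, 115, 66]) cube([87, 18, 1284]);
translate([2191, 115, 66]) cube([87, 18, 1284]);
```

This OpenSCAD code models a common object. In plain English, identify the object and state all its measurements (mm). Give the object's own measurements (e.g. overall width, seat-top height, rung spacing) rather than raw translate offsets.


A fence section. Two 115×115 mm posts, 1400 mm tall, stand on the floor with a clear span of 2387 mm between their inner faces. Two horizontal rails of 115×82 mm section span the gap between the posts with their undersides at z = 187 mm and z = 1226 mm, flush with the posts' −y face. 7 pickets, each 87 mm wide, 18 mm thick and 1284 mm tall, are fixed to the +y face of the rails with their bottoms at z = 66 mm, spaced across the span with a 222 mm gap after the −x post and between neighbouring pickets, with 224 mm left before the +x post.


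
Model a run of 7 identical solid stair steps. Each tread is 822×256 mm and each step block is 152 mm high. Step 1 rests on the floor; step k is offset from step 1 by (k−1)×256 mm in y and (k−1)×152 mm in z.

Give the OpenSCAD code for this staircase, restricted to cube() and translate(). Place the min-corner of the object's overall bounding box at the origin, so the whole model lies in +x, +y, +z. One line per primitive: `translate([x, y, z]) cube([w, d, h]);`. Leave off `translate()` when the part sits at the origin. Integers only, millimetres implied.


cube([822, 256, 152]);
translate([0, 256, 152]) cube([822, 256, 152]);
translate([0, 512, 304]) cube([822, 256, 152]);
translate([0, 768, 456]) cube([822, 256, 152]);
translate([0, 1024, 608]) cube([822, 256, 152]);
translate([0, 1280, 760]) cube([822, 256, 152]);
translate([0, 1536, 912]) cube([822, 256, 152]);


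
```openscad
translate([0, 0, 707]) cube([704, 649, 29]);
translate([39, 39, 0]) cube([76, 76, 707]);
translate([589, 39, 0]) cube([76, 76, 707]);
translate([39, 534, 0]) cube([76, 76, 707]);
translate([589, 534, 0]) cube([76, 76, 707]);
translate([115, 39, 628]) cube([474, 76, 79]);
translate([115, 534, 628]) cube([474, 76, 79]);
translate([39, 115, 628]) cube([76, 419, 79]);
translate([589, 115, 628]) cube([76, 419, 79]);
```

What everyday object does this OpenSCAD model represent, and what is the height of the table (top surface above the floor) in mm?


A table. The table height is 736 mm.

A 704×649×29 slab sits at z = 707 on four 76 mm square posts — a table. The top surface is at 707 + 29 = 736 mm.


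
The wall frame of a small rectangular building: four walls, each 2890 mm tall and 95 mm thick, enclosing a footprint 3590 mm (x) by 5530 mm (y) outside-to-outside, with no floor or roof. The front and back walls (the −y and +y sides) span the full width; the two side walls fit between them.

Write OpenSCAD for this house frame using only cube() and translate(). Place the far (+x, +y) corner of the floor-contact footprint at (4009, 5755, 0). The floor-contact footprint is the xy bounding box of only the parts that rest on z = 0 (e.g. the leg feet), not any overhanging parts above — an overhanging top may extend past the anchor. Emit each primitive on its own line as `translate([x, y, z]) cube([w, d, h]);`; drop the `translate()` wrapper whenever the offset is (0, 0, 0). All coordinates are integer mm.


translate([419, 225, 0]) cube([3590, 95, 2890]);
translate([419, 5660, 0]) cube([3590, 95, 2890]);
translate([419, 320, 0]) cube([95, 5340, 2890]);
translate([3914, 320, 0]) cube([95, 5340, 2890]);


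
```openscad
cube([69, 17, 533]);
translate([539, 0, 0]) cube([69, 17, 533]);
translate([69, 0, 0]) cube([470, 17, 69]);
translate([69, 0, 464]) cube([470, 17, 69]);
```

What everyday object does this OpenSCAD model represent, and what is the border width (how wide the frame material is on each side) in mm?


A picture frame. The border width is 69 mm.

Four thin pieces enclosing a rectangular opening — a picture frame. The two full-height stiles are 533 mm tall; the top rail sits at z = 464 and is 69 mm tall, so the border above the opening is 533 − 464 = 69 mm, matching the stile x-width.


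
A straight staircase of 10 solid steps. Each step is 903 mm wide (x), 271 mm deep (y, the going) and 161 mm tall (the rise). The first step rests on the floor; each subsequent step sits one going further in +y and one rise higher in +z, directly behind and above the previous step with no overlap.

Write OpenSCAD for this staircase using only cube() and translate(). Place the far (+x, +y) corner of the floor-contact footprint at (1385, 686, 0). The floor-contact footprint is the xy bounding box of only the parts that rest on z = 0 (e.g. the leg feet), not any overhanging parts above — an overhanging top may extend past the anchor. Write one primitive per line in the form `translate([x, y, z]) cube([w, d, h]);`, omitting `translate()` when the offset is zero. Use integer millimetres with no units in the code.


translate([482, 415, 0]) cube([903, 271, 161]);
translate([482, 686, 161]) cube([903, 271, 161]);
translate([482, 957, 322]) cube([903, 271, 161]);
translate([482, 1228, 483]) cube([903, 271, 161]);
translate([482, 1499, 644]) cube([903, 271, 161]);
translate([482, 1770, 805]) cube([903, 271, 161]);
translate([482, 2041, 966]) cube([903, 271, 161]);
translate([482, 2312, 1127]) cube([903, 271, 161]);
translate([482, 2583, 1288]) cube([903, 271, 161]);
translate([482, 2854, 1449]) cube([903, 271, 161]);
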